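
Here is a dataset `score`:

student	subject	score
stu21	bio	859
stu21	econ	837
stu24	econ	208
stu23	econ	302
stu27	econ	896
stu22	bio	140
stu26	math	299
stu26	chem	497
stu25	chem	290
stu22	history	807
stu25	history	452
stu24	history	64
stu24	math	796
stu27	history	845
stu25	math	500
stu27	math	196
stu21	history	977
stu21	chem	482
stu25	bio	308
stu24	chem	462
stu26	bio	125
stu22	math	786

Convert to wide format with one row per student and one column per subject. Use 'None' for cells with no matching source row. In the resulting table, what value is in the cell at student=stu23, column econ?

The long row with student=stu23, subject=econ has score=302.

302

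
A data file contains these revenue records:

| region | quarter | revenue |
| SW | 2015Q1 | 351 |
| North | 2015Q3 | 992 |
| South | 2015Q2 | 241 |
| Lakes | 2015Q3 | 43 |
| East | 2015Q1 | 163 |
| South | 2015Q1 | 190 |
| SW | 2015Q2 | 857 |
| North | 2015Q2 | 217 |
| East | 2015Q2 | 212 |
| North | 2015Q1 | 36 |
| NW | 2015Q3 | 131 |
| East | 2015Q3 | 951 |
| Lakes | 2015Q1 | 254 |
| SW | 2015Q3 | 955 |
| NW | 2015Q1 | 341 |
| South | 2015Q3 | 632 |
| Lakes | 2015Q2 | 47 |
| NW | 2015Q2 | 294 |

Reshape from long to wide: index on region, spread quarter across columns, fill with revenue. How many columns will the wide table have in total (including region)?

4

1 column for region plus 3 distinct quarter values → 4 columns.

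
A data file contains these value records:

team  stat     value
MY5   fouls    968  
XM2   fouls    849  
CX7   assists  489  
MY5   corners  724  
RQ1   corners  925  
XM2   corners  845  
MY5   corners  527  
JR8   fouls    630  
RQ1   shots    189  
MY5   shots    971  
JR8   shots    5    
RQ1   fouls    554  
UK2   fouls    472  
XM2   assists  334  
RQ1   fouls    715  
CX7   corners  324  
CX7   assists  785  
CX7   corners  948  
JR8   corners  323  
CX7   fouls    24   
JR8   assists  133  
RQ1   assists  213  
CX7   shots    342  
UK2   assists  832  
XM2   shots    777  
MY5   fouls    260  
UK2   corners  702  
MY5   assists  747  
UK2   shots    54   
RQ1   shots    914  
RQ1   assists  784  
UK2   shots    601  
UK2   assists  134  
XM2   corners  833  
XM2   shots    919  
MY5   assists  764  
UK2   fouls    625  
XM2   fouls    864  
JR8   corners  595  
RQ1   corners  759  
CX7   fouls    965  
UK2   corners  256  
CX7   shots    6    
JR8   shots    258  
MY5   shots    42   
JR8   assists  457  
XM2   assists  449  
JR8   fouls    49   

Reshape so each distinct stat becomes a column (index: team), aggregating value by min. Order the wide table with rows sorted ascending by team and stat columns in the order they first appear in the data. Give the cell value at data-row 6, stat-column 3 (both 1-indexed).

With rows sorted ascending by team, row 6 is team=XM2. stat columns in first-appearance order: fouls, assists, corners, shots; column 3 is corners.
Long rows with team=XM2, stat=corners: min(845, 833) = 833.

833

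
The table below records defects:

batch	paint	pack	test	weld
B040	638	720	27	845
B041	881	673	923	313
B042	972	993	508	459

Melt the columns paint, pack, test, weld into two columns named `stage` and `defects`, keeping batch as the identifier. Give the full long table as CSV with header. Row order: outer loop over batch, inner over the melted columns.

batch,stage,defects
B040,paint,638
B040,pack,720
B040,test,27
B040,weld,845
B041,paint,881
B041,pack,673
B041,test,923
B041,weld,313
B042,paint,972
B042,pack,993
B042,test,508
B042,weld,459

Each (batch, column) pair becomes one row: 3 × 4 = 12 rows.
For example, (B040, paint) → defects=638.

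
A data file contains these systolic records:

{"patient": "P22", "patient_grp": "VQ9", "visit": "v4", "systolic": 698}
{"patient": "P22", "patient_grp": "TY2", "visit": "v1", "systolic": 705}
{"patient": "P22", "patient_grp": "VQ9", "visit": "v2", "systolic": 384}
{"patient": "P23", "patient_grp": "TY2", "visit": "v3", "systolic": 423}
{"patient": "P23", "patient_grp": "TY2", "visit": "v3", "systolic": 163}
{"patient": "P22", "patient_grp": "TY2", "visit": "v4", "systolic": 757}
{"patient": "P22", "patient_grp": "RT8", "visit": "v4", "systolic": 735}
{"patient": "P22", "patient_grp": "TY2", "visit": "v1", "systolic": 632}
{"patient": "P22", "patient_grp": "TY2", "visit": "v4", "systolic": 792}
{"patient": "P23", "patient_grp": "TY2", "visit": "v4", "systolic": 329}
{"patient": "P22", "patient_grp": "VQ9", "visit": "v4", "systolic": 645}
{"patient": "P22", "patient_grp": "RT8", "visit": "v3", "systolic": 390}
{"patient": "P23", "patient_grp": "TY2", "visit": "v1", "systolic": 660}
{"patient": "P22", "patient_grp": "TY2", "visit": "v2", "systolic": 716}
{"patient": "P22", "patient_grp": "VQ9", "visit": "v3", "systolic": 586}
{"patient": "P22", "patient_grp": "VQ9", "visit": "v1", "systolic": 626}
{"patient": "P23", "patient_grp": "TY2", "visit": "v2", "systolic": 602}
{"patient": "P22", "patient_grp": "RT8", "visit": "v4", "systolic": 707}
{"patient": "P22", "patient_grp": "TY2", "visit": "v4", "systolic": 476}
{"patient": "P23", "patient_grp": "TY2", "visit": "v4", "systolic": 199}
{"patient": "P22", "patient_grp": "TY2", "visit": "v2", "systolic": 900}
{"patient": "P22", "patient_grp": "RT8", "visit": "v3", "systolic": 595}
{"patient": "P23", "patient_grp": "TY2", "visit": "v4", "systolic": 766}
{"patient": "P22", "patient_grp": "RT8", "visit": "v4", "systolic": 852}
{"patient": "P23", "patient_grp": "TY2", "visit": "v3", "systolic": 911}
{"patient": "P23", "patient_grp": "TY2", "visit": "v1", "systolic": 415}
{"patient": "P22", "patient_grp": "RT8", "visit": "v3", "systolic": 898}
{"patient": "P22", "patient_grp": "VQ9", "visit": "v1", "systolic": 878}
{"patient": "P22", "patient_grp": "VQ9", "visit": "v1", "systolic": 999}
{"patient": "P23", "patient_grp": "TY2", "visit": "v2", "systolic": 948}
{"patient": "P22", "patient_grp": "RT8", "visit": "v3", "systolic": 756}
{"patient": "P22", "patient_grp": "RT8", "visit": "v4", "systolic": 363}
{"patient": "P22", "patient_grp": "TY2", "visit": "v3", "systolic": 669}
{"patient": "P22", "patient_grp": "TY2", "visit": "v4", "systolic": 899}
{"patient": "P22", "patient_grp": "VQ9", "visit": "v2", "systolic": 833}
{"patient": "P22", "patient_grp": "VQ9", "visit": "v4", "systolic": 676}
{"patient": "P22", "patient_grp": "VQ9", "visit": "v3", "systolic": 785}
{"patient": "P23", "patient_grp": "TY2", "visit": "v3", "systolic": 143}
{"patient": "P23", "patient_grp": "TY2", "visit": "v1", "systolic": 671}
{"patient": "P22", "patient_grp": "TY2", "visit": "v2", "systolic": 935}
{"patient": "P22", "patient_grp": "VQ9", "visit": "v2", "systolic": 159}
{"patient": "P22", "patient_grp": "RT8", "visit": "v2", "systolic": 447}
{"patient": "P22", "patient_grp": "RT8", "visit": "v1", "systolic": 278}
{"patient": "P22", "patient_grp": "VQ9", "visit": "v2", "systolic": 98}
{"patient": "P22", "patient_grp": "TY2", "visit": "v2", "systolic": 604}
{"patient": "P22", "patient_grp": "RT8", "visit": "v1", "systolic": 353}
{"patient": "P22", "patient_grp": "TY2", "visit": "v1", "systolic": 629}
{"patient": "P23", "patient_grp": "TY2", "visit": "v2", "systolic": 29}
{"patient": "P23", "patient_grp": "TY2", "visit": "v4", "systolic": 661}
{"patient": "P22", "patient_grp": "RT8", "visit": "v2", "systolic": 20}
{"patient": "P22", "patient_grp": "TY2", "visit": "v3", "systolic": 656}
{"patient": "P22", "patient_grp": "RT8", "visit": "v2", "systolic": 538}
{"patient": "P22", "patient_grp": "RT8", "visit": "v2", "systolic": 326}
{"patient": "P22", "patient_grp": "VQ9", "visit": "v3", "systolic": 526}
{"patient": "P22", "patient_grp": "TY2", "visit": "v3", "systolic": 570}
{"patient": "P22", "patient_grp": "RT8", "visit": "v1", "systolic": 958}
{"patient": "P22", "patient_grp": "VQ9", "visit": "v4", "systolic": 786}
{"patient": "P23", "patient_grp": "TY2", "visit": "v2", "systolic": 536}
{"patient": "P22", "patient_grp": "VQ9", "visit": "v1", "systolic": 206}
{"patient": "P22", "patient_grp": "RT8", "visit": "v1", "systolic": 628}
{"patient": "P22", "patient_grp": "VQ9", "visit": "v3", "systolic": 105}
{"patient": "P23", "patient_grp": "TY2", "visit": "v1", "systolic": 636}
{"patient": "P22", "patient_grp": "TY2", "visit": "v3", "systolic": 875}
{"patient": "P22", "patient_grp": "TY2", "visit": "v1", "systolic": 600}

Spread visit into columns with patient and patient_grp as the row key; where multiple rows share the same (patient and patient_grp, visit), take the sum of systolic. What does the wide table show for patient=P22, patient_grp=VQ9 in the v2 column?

Rows with patient=P22, patient_grp=VQ9 and visit=v2: systolic values are 384, 833, 159, 98.
384 + 833 + 159 + 98 = 1474.

1474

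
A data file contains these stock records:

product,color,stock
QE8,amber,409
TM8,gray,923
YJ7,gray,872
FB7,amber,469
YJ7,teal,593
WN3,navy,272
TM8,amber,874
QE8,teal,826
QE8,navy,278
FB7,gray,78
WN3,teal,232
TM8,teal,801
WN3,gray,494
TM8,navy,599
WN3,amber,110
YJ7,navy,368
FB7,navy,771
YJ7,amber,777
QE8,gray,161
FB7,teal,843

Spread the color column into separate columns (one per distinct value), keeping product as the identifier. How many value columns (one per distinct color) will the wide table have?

4

4 distinct color values: teal, gray, amber, navy.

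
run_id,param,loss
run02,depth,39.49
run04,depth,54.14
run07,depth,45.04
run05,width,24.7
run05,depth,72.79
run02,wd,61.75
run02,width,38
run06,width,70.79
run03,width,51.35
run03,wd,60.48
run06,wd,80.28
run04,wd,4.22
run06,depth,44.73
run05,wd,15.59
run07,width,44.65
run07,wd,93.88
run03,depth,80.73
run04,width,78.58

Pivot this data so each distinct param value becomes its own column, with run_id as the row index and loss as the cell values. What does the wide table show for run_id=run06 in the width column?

70.79

Wide layout: rows indexed by run_id, columns are the 3 distinct param values (depth, width, wd).
Cell (run_id=run06, param=width) draws from the long row where run_id=run06 and param=width, which has loss=70.79.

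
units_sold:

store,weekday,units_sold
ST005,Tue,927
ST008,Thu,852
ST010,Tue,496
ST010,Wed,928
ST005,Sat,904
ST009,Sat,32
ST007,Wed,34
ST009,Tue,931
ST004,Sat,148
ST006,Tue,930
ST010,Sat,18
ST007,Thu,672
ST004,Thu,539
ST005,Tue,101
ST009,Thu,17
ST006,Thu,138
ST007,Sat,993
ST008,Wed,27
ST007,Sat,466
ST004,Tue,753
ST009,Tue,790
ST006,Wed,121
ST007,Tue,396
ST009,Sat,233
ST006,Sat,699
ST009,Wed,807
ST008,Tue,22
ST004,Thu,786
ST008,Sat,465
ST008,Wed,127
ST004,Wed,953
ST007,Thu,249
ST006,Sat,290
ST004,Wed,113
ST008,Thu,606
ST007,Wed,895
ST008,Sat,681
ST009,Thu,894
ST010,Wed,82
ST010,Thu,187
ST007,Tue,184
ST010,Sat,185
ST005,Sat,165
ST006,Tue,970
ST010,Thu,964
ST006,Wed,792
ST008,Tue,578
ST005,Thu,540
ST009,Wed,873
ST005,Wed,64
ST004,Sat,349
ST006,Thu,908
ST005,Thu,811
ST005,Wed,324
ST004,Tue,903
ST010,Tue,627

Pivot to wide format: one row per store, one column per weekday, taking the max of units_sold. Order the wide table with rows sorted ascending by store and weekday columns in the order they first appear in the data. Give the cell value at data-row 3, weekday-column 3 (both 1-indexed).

With rows sorted ascending by store, row 3 is store=ST006. weekday columns in first-appearance order: Tue, Thu, Wed, Sat; column 3 is Wed.
Long rows with store=ST006, weekday=Wed: max(121, 792) = 792.

792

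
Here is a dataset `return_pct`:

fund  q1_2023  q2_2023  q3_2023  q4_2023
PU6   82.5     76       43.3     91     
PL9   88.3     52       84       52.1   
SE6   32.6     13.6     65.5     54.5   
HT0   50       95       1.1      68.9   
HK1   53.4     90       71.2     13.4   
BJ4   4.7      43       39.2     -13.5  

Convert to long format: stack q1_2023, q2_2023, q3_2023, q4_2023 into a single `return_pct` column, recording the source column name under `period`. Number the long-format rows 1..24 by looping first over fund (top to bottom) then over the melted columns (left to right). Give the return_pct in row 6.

24 rows total (6 × 4). Row 6: index ⌊(6-1)/4⌋ = 1 into fund → PL9; (6-1) mod 4 = 1 into the melted columns → q2_2023.
So row 6 is (PL9, q2_2023, 52); return_pct = 52.

52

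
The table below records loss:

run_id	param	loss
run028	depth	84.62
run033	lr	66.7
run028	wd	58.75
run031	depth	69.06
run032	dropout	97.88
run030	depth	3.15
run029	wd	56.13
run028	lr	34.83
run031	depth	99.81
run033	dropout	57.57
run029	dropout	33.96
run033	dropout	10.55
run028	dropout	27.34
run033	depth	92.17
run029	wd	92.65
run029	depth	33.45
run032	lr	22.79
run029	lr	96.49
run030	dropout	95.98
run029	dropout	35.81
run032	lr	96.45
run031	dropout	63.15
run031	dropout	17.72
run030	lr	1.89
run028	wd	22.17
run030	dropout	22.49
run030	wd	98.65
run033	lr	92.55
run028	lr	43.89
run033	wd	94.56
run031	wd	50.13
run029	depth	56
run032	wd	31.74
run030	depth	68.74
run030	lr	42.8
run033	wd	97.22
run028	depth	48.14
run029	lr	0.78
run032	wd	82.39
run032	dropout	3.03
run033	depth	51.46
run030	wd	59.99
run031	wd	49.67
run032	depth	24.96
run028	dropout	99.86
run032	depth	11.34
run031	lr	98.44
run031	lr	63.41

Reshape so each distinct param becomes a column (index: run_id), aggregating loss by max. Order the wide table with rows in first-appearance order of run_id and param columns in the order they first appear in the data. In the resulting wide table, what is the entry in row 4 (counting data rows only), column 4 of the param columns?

97.88

With rows in first-appearance order of run_id, row 4 is run_id=run032. param columns in first-appearance order: depth, lr, wd, dropout; column 4 is dropout.
Long rows with run_id=run032, param=dropout: max(97.88, 3.03) = 97.88.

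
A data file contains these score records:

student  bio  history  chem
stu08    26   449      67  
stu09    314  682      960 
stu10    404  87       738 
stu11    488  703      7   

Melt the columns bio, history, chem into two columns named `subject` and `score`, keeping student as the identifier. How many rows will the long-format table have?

4 student values × 3 melted columns = 12 rows.

12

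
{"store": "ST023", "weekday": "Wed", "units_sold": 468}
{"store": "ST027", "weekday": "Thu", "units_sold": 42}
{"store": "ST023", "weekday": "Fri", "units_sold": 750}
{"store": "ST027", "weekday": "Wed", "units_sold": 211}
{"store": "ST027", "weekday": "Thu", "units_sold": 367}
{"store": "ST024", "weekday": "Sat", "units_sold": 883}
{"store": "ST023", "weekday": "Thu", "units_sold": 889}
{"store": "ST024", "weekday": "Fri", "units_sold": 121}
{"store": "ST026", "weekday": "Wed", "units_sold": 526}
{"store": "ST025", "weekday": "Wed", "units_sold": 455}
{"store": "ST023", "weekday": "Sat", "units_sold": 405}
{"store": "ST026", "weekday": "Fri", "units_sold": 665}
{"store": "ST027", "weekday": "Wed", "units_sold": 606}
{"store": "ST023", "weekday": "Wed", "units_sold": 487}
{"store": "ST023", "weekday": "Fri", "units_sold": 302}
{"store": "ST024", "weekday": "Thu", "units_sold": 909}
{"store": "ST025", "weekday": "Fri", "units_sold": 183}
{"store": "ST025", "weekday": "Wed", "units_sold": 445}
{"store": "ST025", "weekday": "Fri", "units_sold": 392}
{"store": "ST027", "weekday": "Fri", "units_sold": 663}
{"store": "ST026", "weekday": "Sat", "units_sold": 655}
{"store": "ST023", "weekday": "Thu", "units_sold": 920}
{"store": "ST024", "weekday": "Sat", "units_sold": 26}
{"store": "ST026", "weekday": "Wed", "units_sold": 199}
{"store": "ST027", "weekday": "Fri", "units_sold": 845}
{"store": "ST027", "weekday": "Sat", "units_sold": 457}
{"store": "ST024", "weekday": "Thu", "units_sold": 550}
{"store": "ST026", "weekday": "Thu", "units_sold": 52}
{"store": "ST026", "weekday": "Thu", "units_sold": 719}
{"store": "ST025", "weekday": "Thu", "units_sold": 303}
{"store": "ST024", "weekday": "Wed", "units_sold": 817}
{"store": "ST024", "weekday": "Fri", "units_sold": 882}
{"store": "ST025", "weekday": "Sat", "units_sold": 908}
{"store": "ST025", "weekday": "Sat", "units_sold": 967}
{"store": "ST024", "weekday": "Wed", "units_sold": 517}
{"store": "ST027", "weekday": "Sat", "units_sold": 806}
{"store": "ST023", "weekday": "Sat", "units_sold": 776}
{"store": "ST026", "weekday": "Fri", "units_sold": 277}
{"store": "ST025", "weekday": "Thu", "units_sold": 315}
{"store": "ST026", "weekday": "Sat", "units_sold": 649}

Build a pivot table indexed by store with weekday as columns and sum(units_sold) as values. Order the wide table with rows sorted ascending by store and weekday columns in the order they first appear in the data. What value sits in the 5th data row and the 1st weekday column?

With rows sorted ascending by store, row 5 is store=ST027. weekday columns in first-appearance order: Wed, Thu, Fri, Sat; column 1 is Wed.
Long rows with store=ST027, weekday=Wed: 211 + 606 = 817.

817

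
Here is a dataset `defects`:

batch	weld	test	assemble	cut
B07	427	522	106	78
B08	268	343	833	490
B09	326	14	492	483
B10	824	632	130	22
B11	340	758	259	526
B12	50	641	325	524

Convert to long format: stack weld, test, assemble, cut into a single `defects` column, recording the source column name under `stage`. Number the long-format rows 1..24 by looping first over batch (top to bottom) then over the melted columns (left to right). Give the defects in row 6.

24 rows total (6 × 4). Row 6: index ⌊(6-1)/4⌋ = 1 into batch → B08; (6-1) mod 4 = 1 into the melted columns → test.
So row 6 is (B08, test, 343); defects = 343.

343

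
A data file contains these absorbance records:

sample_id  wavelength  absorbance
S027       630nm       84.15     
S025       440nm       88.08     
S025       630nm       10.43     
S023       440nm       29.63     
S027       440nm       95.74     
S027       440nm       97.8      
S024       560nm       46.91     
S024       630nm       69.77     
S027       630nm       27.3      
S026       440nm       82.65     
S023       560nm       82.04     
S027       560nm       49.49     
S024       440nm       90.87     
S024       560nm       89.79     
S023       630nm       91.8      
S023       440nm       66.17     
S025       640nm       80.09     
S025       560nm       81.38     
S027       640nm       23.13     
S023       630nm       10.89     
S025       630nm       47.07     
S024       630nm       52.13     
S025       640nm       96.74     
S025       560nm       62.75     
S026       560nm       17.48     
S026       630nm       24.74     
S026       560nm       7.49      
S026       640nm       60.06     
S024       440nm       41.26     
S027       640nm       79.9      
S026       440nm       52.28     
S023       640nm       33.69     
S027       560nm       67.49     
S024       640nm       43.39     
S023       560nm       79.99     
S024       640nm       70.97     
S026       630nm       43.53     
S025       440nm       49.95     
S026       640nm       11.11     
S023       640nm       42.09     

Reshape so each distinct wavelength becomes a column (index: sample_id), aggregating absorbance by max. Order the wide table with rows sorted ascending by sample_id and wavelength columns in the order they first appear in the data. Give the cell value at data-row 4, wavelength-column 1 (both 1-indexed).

43.53

With rows sorted ascending by sample_id, row 4 is sample_id=S026. wavelength columns in first-appearance order: 630nm, 440nm, 560nm, 640nm; column 1 is 630nm.
Long rows with sample_id=S026, wavelength=630nm: max(24.74, 43.53) = 43.53.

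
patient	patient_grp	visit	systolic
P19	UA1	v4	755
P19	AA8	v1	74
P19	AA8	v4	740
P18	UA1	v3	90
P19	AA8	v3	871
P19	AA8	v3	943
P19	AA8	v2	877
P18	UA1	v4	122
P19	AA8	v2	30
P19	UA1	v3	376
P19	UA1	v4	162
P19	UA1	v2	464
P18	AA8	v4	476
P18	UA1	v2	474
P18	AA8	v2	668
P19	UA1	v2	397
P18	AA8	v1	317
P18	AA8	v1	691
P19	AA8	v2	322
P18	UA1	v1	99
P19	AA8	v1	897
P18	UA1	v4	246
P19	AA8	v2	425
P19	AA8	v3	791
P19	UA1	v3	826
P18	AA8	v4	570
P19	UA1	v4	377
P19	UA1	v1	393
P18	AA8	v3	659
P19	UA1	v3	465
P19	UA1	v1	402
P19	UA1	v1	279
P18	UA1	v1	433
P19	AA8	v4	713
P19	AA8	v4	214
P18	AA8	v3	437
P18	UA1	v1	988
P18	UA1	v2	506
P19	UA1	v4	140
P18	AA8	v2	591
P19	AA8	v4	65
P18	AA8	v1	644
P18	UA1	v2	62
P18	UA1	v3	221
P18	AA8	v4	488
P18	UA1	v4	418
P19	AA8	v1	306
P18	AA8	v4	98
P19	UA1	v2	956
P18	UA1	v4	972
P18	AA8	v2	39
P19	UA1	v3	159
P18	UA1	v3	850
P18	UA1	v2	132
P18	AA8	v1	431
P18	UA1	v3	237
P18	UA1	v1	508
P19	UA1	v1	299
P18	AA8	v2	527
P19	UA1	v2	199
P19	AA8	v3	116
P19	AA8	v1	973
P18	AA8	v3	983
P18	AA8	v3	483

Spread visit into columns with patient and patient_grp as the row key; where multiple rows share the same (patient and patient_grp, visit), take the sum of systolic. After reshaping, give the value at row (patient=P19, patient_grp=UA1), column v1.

Rows with patient=P19, patient_grp=UA1 and visit=v1: systolic values are 393, 402, 279, 299.
393 + 402 + 279 + 299 = 1373.

1373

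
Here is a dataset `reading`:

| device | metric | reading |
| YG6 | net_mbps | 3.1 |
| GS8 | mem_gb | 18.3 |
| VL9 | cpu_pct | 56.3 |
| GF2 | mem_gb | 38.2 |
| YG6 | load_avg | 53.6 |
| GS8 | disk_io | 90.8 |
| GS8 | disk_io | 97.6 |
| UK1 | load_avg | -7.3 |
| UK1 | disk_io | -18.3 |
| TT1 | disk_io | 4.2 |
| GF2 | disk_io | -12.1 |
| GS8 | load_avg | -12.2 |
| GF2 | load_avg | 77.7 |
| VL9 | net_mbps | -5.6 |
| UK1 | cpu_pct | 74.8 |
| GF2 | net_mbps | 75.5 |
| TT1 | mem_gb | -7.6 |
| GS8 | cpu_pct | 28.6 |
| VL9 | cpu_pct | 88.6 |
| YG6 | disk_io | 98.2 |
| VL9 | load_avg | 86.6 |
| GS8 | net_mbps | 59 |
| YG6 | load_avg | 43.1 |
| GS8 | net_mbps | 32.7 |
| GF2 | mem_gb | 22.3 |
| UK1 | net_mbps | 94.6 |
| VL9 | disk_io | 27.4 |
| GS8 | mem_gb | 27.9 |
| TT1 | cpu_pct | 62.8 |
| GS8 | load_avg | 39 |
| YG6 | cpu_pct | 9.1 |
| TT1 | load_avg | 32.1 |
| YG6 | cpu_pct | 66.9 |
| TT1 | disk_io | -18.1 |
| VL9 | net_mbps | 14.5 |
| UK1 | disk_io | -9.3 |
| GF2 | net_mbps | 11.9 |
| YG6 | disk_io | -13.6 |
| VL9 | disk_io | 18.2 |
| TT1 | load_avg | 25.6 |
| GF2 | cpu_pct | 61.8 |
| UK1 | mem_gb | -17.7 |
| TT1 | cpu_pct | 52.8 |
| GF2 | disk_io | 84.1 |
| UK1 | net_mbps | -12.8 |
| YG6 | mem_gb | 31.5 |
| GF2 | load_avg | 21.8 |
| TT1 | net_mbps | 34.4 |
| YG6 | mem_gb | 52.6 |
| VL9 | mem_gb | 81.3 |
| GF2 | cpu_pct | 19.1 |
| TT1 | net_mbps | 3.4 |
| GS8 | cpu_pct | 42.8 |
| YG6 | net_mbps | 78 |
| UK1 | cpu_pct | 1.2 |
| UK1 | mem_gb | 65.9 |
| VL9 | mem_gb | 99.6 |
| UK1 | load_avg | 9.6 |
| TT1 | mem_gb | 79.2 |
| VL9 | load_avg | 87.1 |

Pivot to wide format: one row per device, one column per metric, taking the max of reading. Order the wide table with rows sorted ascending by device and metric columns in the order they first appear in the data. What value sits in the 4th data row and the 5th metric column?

-9.3

With rows sorted ascending by device, row 4 is device=UK1. metric columns in first-appearance order: net_mbps, mem_gb, cpu_pct, load_avg, disk_io; column 5 is disk_io.
Long rows with device=UK1, metric=disk_io: max(-18.3, -9.3) = -9.3.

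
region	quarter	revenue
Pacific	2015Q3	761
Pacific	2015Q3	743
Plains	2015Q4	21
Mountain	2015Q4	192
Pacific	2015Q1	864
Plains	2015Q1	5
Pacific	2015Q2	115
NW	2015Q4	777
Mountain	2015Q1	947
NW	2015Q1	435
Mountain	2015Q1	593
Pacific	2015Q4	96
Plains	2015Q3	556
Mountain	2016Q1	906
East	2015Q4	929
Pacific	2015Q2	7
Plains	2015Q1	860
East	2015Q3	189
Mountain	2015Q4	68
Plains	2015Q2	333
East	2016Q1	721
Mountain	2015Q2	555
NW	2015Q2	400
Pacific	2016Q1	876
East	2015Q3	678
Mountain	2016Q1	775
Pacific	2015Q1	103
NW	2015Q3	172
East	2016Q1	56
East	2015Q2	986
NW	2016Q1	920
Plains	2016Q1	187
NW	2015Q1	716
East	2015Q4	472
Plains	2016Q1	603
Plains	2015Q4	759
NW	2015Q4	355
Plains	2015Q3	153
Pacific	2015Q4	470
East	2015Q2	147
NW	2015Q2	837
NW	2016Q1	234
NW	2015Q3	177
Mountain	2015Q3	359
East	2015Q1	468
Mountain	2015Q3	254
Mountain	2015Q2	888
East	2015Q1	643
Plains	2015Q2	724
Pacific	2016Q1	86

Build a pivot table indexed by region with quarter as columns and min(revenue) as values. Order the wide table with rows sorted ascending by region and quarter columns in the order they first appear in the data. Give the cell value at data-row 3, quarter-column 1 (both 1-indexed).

With rows sorted ascending by region, row 3 is region=NW. quarter columns in first-appearance order: 2015Q3, 2015Q4, 2015Q1, 2015Q2, 2016Q1; column 1 is 2015Q3.
Long rows with region=NW, quarter=2015Q3: min(172, 177) = 172.

172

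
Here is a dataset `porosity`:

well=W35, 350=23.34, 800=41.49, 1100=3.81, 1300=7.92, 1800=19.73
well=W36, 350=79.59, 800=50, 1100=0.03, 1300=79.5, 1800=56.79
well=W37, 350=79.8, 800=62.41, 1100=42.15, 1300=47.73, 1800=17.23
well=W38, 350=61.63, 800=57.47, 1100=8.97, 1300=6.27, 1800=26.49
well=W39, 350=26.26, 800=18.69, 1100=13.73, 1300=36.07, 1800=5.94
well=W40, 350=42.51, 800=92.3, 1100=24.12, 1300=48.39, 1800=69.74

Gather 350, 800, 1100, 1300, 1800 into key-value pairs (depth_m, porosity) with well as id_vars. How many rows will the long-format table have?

30

6 well values × 5 melted columns = 30 rows.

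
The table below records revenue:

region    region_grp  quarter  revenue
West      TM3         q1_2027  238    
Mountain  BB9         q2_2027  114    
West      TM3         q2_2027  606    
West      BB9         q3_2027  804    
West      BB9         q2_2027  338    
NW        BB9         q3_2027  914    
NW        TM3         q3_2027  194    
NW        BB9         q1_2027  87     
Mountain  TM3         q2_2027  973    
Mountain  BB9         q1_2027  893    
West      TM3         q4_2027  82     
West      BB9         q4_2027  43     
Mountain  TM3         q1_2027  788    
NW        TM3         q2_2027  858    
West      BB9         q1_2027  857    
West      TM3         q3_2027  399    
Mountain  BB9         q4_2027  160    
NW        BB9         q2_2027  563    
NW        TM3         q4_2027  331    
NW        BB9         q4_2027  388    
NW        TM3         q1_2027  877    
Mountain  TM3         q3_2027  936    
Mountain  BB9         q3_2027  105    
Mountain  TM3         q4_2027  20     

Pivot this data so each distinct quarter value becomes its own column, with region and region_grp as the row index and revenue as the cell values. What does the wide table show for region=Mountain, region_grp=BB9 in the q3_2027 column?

Wide layout: rows indexed by region and region_grp, columns are the 4 distinct quarter values (q1_2027, q2_2027, q3_2027, q4_2027).
Cell (region=Mountain, region_grp=BB9, quarter=q3_2027) draws from the long row where region=Mountain, region_grp=BB9 and quarter=q3_2027, which has revenue=105.

105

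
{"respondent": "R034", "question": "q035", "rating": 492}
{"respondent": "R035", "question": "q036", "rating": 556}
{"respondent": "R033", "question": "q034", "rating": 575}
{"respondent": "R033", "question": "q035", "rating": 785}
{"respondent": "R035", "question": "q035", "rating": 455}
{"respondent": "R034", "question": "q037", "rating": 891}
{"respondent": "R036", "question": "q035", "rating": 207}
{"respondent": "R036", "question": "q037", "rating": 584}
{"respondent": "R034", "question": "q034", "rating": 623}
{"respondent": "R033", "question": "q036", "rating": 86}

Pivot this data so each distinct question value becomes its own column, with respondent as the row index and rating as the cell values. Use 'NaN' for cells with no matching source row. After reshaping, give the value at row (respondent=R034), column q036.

No long-format row has respondent=R034 and question=q036, so the cell is NaN.

NaN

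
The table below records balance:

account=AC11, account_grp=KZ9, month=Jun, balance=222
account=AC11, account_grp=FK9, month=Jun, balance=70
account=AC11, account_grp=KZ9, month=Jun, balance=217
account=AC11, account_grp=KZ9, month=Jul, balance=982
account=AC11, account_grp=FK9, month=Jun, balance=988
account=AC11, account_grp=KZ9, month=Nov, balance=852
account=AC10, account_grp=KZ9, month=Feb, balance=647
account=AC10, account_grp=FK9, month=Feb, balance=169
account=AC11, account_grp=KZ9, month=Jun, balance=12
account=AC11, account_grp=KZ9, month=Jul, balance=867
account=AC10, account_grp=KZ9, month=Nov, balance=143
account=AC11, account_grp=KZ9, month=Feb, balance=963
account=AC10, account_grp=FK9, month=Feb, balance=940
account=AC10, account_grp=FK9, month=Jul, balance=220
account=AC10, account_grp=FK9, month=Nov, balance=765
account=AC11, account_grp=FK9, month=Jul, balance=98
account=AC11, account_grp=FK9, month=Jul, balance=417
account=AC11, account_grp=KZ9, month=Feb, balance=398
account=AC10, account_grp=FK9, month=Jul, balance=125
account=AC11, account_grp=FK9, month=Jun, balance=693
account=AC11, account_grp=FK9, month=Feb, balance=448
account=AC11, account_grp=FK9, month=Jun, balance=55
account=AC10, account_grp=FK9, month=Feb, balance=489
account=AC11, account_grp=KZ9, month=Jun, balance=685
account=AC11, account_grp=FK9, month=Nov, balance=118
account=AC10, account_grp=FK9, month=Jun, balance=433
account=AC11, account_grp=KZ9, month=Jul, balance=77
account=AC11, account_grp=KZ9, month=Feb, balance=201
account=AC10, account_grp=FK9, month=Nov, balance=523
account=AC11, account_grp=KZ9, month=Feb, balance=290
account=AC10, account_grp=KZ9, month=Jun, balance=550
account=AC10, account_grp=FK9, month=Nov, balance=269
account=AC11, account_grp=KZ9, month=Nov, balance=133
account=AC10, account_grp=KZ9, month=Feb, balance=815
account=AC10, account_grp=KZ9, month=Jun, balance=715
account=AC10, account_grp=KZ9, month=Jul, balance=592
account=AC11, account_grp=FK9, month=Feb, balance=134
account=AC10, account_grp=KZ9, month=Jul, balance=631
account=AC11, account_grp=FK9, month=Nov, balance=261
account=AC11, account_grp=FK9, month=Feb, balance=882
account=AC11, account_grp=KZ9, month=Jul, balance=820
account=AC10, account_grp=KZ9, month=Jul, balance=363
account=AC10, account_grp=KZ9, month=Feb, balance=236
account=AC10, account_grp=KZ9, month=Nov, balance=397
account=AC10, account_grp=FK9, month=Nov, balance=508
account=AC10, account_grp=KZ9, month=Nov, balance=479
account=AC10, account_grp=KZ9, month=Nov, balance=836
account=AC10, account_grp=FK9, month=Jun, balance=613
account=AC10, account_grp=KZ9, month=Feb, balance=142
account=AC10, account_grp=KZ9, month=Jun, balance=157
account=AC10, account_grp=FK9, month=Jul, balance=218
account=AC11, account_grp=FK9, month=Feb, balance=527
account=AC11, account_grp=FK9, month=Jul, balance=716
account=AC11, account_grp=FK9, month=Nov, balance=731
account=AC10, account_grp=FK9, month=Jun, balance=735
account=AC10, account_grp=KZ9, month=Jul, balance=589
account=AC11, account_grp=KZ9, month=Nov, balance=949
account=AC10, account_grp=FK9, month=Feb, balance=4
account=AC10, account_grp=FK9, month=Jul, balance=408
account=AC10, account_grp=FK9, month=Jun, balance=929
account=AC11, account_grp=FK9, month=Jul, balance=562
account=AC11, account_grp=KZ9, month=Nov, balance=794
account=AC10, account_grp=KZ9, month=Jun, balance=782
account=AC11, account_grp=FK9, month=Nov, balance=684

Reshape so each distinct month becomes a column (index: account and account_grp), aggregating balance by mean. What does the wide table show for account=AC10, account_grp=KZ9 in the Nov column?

463.75

Rows with account=AC10, account_grp=KZ9 and month=Nov: balance values are 143, 397, 479, 836.
(143 + 397 + 479 + 836) / 4 = 463.75.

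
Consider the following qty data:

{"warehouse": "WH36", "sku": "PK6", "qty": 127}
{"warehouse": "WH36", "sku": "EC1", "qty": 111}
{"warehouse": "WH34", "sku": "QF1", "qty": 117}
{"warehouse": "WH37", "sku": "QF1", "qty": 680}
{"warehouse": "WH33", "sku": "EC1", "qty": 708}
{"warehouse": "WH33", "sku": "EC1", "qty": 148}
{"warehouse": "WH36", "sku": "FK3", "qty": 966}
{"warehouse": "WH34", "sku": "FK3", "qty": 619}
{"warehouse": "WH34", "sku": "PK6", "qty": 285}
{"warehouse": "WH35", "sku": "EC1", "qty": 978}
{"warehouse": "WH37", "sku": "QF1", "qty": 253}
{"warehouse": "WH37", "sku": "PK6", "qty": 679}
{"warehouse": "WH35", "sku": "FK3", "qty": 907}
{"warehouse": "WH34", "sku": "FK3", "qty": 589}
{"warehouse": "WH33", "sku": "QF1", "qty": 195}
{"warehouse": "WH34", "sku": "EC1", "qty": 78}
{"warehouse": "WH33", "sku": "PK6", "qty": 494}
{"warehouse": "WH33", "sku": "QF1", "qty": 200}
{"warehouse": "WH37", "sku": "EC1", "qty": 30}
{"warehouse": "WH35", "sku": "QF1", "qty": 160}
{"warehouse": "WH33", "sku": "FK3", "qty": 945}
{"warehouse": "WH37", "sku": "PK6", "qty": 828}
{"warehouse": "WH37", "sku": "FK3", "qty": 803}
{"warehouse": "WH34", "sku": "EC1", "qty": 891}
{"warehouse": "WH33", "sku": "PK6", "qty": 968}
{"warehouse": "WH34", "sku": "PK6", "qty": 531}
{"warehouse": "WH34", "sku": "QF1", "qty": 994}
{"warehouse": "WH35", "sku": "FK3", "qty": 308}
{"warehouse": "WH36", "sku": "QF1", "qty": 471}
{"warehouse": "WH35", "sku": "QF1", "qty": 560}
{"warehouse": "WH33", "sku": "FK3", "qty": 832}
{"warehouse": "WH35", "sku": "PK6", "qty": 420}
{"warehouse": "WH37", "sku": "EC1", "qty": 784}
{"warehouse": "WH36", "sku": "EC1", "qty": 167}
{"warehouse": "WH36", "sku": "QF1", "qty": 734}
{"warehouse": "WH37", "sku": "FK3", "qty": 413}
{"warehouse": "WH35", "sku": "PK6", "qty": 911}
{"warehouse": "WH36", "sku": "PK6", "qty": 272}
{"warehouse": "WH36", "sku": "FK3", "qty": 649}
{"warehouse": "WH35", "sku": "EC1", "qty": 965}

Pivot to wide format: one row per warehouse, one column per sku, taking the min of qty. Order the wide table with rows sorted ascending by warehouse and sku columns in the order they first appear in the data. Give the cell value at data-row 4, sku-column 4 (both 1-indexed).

With rows sorted ascending by warehouse, row 4 is warehouse=WH36. sku columns in first-appearance order: PK6, EC1, QF1, FK3; column 4 is FK3.
Long rows with warehouse=WH36, sku=FK3: min(966, 649) = 649.

649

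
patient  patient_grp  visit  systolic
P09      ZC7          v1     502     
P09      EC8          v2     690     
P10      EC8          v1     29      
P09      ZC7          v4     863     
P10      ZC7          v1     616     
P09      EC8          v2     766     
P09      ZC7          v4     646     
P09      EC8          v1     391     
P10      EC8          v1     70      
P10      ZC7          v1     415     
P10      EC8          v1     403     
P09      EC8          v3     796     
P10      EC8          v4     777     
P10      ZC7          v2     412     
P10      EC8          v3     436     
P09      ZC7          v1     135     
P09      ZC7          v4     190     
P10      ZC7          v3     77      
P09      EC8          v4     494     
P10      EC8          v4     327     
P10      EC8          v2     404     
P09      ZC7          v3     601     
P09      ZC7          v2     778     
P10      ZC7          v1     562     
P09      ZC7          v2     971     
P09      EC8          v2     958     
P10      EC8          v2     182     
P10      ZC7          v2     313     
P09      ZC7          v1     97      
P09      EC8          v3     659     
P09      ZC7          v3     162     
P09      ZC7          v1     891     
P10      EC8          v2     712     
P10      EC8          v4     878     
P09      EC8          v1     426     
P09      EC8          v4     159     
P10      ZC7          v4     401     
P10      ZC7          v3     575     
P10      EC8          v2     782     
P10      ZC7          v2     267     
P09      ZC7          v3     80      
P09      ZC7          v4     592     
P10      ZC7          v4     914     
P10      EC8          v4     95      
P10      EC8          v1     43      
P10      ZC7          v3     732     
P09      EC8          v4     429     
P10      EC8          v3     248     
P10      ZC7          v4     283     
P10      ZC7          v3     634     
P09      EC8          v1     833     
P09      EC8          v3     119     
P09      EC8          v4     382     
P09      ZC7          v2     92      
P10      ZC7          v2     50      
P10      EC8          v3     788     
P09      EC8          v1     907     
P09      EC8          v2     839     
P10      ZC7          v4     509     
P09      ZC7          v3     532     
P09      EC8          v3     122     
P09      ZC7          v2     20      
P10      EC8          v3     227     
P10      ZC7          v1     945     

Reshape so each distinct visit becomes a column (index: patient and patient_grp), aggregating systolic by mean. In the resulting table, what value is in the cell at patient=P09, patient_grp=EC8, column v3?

424

Rows with patient=P09, patient_grp=EC8 and visit=v3: systolic values are 796, 659, 119, 122.
(796 + 659 + 119 + 122) / 4 = 424.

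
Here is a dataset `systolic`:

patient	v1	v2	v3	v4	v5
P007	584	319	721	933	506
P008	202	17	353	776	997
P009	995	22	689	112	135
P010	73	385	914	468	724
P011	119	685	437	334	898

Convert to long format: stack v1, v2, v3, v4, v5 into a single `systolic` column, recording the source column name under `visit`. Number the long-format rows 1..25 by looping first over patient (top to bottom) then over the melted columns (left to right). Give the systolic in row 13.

25 rows total (5 × 5). Row 13: index ⌊(13-1)/5⌋ = 2 into patient → P009; (13-1) mod 5 = 2 into the melted columns → v3.
So row 13 is (P009, v3, 689); systolic = 689.

689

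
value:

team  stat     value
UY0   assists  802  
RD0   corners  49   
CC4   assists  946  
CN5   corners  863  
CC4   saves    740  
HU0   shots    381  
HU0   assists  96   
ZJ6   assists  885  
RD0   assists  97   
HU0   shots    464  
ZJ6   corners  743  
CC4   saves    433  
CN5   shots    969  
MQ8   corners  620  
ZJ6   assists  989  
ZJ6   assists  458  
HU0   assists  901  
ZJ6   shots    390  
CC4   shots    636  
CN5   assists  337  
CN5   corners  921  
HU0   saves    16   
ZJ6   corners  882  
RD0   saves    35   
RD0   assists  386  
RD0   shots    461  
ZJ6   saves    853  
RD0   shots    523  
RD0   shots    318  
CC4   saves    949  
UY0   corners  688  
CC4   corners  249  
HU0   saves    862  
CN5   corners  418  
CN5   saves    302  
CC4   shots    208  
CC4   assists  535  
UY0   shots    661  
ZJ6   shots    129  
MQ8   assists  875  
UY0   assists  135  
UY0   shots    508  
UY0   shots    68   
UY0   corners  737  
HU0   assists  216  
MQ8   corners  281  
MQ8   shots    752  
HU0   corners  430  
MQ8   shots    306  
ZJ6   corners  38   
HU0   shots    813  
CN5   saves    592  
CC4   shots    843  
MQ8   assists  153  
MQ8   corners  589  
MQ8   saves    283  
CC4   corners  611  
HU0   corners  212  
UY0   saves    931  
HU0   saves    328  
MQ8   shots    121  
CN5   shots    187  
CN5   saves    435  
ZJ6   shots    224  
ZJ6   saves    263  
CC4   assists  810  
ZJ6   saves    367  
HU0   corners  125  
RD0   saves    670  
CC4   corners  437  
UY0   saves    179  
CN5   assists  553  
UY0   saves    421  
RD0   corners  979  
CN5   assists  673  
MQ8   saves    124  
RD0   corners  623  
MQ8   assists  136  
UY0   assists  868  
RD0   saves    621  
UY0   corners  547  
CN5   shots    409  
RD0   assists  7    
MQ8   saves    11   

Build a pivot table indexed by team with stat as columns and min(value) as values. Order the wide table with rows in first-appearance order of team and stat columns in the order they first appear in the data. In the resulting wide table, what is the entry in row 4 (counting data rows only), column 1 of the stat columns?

With rows in first-appearance order of team, row 4 is team=CN5. stat columns in first-appearance order: assists, corners, saves, shots; column 1 is assists.
Long rows with team=CN5, stat=assists: min(337, 553, 673) = 337.

337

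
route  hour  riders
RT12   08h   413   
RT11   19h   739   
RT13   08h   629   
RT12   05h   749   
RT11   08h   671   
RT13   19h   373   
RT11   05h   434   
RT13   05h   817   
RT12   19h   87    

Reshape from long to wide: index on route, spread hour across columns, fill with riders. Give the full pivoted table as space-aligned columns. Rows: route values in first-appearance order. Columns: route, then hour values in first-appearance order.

Columns: route plus the 3 distinct hour values (08h, 19h, 05h).
For example, row RT12 column 08h takes riders=413 from the long row (RT12, 08h).

route  08h  19h  05h
RT12   413  87   749
RT11   671  739  434
RT13   629  373  817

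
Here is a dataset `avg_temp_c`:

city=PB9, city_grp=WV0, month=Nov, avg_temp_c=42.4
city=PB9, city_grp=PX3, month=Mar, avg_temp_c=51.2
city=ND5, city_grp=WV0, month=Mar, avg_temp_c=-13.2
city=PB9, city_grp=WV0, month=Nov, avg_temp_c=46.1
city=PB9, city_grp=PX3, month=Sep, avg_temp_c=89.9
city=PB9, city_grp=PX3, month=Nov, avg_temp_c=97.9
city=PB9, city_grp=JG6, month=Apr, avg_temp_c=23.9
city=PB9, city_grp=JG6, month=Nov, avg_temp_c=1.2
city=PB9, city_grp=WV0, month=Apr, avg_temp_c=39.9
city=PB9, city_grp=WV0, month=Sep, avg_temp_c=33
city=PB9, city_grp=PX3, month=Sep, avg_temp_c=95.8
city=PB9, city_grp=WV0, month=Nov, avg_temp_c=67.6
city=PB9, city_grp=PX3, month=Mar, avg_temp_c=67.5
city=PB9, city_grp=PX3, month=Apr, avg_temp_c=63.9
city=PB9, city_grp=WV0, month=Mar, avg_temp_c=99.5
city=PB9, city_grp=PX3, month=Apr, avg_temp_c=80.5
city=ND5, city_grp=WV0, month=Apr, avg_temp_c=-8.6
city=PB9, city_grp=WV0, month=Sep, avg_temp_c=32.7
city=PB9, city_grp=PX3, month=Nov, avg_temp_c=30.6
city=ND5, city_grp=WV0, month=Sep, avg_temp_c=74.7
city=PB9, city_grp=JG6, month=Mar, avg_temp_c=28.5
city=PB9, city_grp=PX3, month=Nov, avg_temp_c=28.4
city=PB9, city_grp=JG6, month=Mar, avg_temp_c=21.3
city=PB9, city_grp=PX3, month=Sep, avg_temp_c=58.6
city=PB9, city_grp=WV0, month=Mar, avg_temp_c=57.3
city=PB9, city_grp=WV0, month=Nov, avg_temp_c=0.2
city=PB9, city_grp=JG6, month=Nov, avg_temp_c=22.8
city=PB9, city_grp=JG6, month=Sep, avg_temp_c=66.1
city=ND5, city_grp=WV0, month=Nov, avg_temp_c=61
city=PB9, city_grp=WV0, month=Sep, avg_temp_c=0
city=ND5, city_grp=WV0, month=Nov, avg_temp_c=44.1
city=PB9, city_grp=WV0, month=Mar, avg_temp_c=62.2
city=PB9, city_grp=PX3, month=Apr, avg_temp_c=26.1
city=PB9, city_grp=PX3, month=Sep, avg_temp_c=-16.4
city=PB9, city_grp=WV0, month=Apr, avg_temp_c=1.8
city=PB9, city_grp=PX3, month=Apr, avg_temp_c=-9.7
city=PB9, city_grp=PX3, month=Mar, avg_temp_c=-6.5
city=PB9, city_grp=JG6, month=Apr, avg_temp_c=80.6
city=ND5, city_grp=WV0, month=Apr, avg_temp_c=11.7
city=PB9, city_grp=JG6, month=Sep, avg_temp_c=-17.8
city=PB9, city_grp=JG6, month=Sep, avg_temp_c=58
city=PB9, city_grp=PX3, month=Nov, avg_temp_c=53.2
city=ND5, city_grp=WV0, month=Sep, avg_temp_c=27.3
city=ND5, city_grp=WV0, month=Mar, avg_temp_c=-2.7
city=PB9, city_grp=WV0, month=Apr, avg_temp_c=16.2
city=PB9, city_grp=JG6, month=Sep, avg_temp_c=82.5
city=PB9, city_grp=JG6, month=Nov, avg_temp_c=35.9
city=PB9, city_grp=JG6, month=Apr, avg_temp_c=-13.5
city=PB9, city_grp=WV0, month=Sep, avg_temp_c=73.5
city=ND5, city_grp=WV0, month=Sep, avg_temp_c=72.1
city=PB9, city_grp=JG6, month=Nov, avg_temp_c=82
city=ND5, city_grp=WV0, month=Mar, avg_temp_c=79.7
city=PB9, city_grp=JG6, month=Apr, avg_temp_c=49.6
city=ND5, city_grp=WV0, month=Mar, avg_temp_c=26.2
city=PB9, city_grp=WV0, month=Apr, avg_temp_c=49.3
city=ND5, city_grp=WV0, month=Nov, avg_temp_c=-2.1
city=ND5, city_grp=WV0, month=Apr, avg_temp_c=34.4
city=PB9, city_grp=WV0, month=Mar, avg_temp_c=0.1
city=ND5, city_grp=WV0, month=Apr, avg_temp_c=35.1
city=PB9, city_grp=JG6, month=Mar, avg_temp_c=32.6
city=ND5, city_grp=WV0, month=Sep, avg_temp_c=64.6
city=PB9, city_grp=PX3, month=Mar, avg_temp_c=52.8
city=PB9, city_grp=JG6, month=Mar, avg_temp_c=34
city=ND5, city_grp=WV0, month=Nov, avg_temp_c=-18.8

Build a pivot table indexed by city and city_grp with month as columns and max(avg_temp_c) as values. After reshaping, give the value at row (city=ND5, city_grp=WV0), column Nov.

61

Rows with city=ND5, city_grp=WV0 and month=Nov: avg_temp_c values are 61, 44.1, -2.1, -18.8.
max(61, 44.1, -2.1, -18.8) = 61.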